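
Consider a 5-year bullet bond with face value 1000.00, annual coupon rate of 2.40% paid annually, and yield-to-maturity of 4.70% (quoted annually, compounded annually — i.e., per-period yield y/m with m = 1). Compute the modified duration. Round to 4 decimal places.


Answer: Modified duration = 4.5429

Derivation:
Coupon per period c = face * coupon_rate / m = 24.000000
Periods per year m = 1; per-period yield y/m = 0.047000
Number of cashflows N = 5
Cashflows (t years, CF_t, discount factor 1/(1+y/m)^(m*t), PV):
  t = 1.0000: CF_t = 24.000000, DF = 0.955110, PV = 22.922636
  t = 2.0000: CF_t = 24.000000, DF = 0.912235, PV = 21.893635
  t = 3.0000: CF_t = 24.000000, DF = 0.871284, PV = 20.910826
  t = 4.0000: CF_t = 24.000000, DF = 0.832172, PV = 19.972136
  t = 5.0000: CF_t = 1024.000000, DF = 0.794816, PV = 813.891566
Price P = sum_t PV_t = 899.590800
First compute Macaulay numerator sum_t t * PV_t:
  t * PV_t at t = 1.0000: 22.922636
  t * PV_t at t = 2.0000: 43.787270
  t * PV_t at t = 3.0000: 62.732479
  t * PV_t at t = 4.0000: 79.888544
  t * PV_t at t = 5.0000: 4069.457831
Macaulay duration D = 4278.788761 / 899.590800 = 4.756372
Modified duration = D / (1 + y/m) = 4.756372 / (1 + 0.047000) = 4.542858


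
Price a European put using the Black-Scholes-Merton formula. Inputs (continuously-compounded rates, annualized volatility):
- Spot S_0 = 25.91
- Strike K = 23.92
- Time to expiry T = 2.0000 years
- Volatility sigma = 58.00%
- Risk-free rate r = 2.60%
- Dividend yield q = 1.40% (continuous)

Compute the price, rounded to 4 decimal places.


d1 = (ln(S/K) + (r - q + 0.5*sigma^2) * T) / (sigma * sqrt(T)) = 0.53680873
d2 = d1 - sigma * sqrt(T) = -0.28343514
exp(-rT) = 0.94932887; exp(-qT) = 0.97238837
P = K * exp(-rT) * N(-d2) - S_0 * exp(-qT) * N(-d1)
N(-d1) = 0.29569987; N(-d2) = 0.61157835
P = 23.9200 * 0.94932887 * 0.61157835 - 25.9100 * 0.97238837 * 0.29569987 = 6.4377

Answer: Price = 6.4377


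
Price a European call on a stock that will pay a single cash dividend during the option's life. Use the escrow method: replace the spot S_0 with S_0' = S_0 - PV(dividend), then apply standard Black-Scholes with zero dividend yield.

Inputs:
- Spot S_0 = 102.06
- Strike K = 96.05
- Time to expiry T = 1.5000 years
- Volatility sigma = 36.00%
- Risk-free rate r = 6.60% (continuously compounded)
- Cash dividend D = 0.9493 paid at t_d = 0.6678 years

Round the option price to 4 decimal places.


PV(D) = D * exp(-r * t_d) = 0.9493 * 0.95688238 = 0.90836844
S_0' = S_0 - PV(D) = 102.0600 - 0.90836844 = 101.15163156
d1 = (ln(S_0'/K) + (r + sigma^2/2)*T) / (sigma*sqrt(T)) = 0.56236611
d2 = d1 - sigma*sqrt(T) = 0.12145796
exp(-rT) = 0.90574271
N(d1) = 0.71306670; N(d2) = 0.54833584
C = S_0' * N(d1) - K * exp(-rT) * N(d2) = 101.15163156 * 0.71306670 - 96.0500 * 0.90574271 * 0.54833584 = 24.4245

Answer: Price = 24.4245


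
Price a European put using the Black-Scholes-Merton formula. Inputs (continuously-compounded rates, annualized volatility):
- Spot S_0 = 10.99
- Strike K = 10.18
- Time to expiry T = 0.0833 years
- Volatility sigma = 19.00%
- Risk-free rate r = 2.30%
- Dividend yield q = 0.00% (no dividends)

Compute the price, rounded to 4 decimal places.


Answer: Price = 0.0198

Derivation:
d1 = (ln(S/K) + (r - q + 0.5*sigma^2) * T) / (sigma * sqrt(T)) = 1.45850024
d2 = d1 - sigma * sqrt(T) = 1.40366294
exp(-rT) = 0.99808593; exp(-qT) = 1.00000000
P = K * exp(-rT) * N(-d2) - S_0 * exp(-qT) * N(-d1)
N(-d1) = 0.07235135; N(-d2) = 0.08020962
P = 10.1800 * 0.99808593 * 0.08020962 - 10.9900 * 1.00000000 * 0.07235135 = 0.0198


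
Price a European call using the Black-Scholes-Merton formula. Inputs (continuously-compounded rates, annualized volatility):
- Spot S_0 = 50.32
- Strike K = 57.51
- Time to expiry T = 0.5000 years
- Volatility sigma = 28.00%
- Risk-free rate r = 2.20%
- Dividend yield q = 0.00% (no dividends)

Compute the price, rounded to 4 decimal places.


Answer: Price = 1.7275

Derivation:
d1 = (ln(S/K) + (r - q + 0.5*sigma^2) * T) / (sigma * sqrt(T)) = -0.52000751
d2 = d1 - sigma * sqrt(T) = -0.71799740
exp(-rT) = 0.98906028; exp(-qT) = 1.00000000
C = S_0 * exp(-qT) * N(d1) - K * exp(-rT) * N(d2)
N(d1) = 0.30152917; N(d2) = 0.23637944
C = 50.3200 * 1.00000000 * 0.30152917 - 57.5100 * 0.98906028 * 0.23637944 = 1.7275


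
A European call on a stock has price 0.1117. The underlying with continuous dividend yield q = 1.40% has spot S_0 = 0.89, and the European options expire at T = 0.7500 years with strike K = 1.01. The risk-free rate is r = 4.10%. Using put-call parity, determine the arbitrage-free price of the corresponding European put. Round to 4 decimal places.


Answer: Put price = 0.2104

Derivation:
Put-call parity: C - P = S_0 * exp(-qT) - K * exp(-rT).
S_0 * exp(-qT) = 0.8900 * 0.98955493 = 0.88070389
K * exp(-rT) = 1.0100 * 0.96971797 = 0.97941515
P = C - S*exp(-qT) + K*exp(-rT)
P = 0.1117 - 0.88070389 + 0.97941515 = 0.2104


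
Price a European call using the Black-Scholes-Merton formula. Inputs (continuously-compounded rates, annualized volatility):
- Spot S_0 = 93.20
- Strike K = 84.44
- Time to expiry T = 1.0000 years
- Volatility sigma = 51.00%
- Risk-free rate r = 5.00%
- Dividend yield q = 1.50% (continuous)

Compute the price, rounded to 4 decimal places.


Answer: Price = 23.6468

Derivation:
d1 = (ln(S/K) + (r - q + 0.5*sigma^2) * T) / (sigma * sqrt(T)) = 0.51716961
d2 = d1 - sigma * sqrt(T) = 0.00716961
exp(-rT) = 0.95122942; exp(-qT) = 0.98511194
C = S_0 * exp(-qT) * N(d1) - K * exp(-rT) * N(d2)
N(d1) = 0.69748112; N(d2) = 0.50286023
C = 93.2000 * 0.98511194 * 0.69748112 - 84.4400 * 0.95122942 * 0.50286023 = 23.6468


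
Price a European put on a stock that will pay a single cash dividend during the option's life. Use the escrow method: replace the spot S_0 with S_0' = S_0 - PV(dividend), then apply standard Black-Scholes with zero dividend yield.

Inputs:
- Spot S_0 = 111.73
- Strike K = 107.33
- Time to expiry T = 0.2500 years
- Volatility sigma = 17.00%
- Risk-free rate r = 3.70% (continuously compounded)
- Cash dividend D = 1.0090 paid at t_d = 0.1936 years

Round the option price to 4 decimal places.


PV(D) = D * exp(-r * t_d) = 1.0090 * 0.99286239 = 1.00179816
S_0' = S_0 - PV(D) = 111.7300 - 1.00179816 = 110.72820184
d1 = (ln(S_0'/K) + (r + sigma^2/2)*T) / (sigma*sqrt(T)) = 0.51803372
d2 = d1 - sigma*sqrt(T) = 0.43303372
exp(-rT) = 0.99079265
N(-d1) = 0.30221737; N(-d2) = 0.33249514
P = K * exp(-rT) * N(-d2) - S_0' * N(-d1) = 107.3300 * 0.99079265 * 0.33249514 - 110.72820184 * 0.30221737 = 1.8941

Answer: Price = 1.8941


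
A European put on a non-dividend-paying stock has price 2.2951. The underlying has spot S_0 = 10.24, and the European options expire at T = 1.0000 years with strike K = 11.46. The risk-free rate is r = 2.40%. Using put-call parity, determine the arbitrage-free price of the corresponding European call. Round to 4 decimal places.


Answer: Call price = 1.3469

Derivation:
Put-call parity: C - P = S_0 * exp(-qT) - K * exp(-rT).
S_0 * exp(-qT) = 10.2400 * 1.00000000 = 10.24000000
K * exp(-rT) = 11.4600 * 0.97628571 = 11.18823423
C = P + S*exp(-qT) - K*exp(-rT)
C = 2.2951 + 10.24000000 - 11.18823423 = 1.3469


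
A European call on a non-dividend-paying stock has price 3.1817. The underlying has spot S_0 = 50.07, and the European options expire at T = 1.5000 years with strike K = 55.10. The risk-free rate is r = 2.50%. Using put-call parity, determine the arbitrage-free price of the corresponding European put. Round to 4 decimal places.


Put-call parity: C - P = S_0 * exp(-qT) - K * exp(-rT).
S_0 * exp(-qT) = 50.0700 * 1.00000000 = 50.07000000
K * exp(-rT) = 55.1000 * 0.96319442 = 53.07201242
P = C - S*exp(-qT) + K*exp(-rT)
P = 3.1817 - 50.07000000 + 53.07201242 = 6.1837

Answer: Put price = 6.1837


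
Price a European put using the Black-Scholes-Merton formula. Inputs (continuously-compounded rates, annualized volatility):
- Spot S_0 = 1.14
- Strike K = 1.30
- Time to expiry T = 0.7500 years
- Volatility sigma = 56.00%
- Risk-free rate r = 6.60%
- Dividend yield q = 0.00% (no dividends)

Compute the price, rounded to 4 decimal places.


d1 = (ln(S/K) + (r - q + 0.5*sigma^2) * T) / (sigma * sqrt(T)) = 0.07374412
d2 = d1 - sigma * sqrt(T) = -0.41123011
exp(-rT) = 0.95170516; exp(-qT) = 1.00000000
P = K * exp(-rT) * N(-d2) - S_0 * exp(-qT) * N(-d1)
N(-d1) = 0.47060700; N(-d2) = 0.65954809
P = 1.3000 * 0.95170516 * 0.65954809 - 1.1400 * 1.00000000 * 0.47060700 = 0.2795

Answer: Price = 0.2795


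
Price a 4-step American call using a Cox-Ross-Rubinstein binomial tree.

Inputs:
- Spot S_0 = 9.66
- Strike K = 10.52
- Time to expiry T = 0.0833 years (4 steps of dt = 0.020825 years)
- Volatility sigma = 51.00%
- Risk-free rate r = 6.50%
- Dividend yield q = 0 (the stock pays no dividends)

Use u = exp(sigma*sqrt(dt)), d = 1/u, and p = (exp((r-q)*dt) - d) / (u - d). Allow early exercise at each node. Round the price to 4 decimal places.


Answer: Price = V(0,0) = 0.3021

Derivation:
dt = T/N = 0.020825
u = exp(sigma*sqrt(dt)) = 1.076373; d = 1/u = 0.929046
p = (exp((r-q)*dt) - d) / (u - d) = 0.490803
Discount per step: exp(-r*dt) = 0.998647
Stock lattice S(k, i) with i counting down-moves:
  k=0: S(0,0) = 9.6600
  k=1: S(1,0) = 10.3978; S(1,1) = 8.9746
  k=2: S(2,0) = 11.1919; S(2,1) = 9.6600; S(2,2) = 8.3378
  k=3: S(3,0) = 12.0466; S(3,1) = 10.3978; S(3,2) = 8.9746; S(3,3) = 7.7462
  k=4: S(4,0) = 12.9667; S(4,1) = 11.1919; S(4,2) = 9.6600; S(4,3) = 8.3378; S(4,4) = 7.1966
Terminal payoffs V(N, i) = max(S_T - K, 0):
  V(4,0) = 2.446685; V(4,1) = 0.671880; V(4,2) = 0.000000; V(4,3) = 0.000000; V(4,4) = 0.000000
Backward induction: V(k, i) = exp(-r*dt) * [p * V(k+1, i) + (1-p) * V(k+1, i+1)]; then take max(V_cont, immediate exercise) for American.
  V(3,0) = exp(-r*dt) * [p*2.446685 + (1-p)*0.671880] = 1.540873; exercise = 1.526642; V(3,0) = max -> 1.540873
  V(3,1) = exp(-r*dt) * [p*0.671880 + (1-p)*0.000000] = 0.329315; exercise = 0.000000; V(3,1) = max -> 0.329315
  V(3,2) = exp(-r*dt) * [p*0.000000 + (1-p)*0.000000] = 0.000000; exercise = 0.000000; V(3,2) = max -> 0.000000
  V(3,3) = exp(-r*dt) * [p*0.000000 + (1-p)*0.000000] = 0.000000; exercise = 0.000000; V(3,3) = max -> 0.000000
  V(2,0) = exp(-r*dt) * [p*1.540873 + (1-p)*0.329315] = 0.922701; exercise = 0.671880; V(2,0) = max -> 0.922701
  V(2,1) = exp(-r*dt) * [p*0.329315 + (1-p)*0.000000] = 0.161410; exercise = 0.000000; V(2,1) = max -> 0.161410
  V(2,2) = exp(-r*dt) * [p*0.000000 + (1-p)*0.000000] = 0.000000; exercise = 0.000000; V(2,2) = max -> 0.000000
  V(1,0) = exp(-r*dt) * [p*0.922701 + (1-p)*0.161410] = 0.534330; exercise = 0.000000; V(1,0) = max -> 0.534330
  V(1,1) = exp(-r*dt) * [p*0.161410 + (1-p)*0.000000] = 0.079113; exercise = 0.000000; V(1,1) = max -> 0.079113
  V(0,0) = exp(-r*dt) * [p*0.534330 + (1-p)*0.079113] = 0.302126; exercise = 0.000000; V(0,0) = max -> 0.302126


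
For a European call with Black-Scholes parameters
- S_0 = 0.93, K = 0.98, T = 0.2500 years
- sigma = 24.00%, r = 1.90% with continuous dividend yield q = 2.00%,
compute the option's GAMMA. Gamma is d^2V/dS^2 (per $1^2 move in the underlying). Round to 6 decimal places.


d1 = -0.3784832126; d2 = -0.4984832126
phi(d1) = 0.3713674392; exp(-qT) = 0.9950124792; exp(-rT) = 0.9952612634
Gamma = exp(-qT) * phi(d1) / (S * sigma * sqrt(T)) = 0.9950124792 * 0.3713674392 / (0.9300 * 0.2400 * 0.5000000000) = 3.311068

Answer: Gamma = 3.311068


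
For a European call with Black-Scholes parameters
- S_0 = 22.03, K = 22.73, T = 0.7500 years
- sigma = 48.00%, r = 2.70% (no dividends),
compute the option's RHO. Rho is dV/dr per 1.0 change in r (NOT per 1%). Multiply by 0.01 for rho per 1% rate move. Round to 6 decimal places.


d1 = 0.1813108932; d2 = -0.2343813006
phi(d1) = 0.3924385348; exp(-qT) = 1.0000000000; exp(-rT) = 0.9799536543
N(d2) = 0.4073444872
Rho = K*T*exp(-rT)*N(d2) = 22.7300 * 0.7500 * 0.9799536543 * 0.4073444872 = 6.804999

Answer: Rho = 6.804999


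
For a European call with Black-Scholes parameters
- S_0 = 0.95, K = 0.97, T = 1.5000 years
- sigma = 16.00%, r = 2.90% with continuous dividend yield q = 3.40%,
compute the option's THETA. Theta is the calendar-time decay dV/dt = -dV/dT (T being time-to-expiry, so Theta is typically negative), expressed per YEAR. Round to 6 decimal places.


d1 = -0.0466121920; d2 = -0.2425713715
phi(d1) = 0.3985091255; exp(-qT) = 0.9502786705; exp(-rT) = 0.9574325541
Theta = -S*exp(-qT)*phi(d1)*sigma/(2*sqrt(T)) - r*K*exp(-rT)*N(d2) + q*S*exp(-qT)*N(d1)
N(d1) = 0.4814111574; N(d2) = 0.4041687306; sqrt(T) = 1.2247448714
Term 1 = -0.9500 * 0.9502786705 * 0.3985091255 * 0.1600 / (2 * 1.2247448714) = -0.0234994239
Term 2 = -0.0290 * 0.9700 * 0.9574325541 * 0.4041687306 = -0.0108853058
Term 3 = 0.0340 * 0.9500 * 0.9502786705 * 0.4814111574 = 0.0147764346
Theta = -0.0234994239 + (-0.0108853058) + (0.0147764346) = -0.019608

Answer: Theta = -0.019608


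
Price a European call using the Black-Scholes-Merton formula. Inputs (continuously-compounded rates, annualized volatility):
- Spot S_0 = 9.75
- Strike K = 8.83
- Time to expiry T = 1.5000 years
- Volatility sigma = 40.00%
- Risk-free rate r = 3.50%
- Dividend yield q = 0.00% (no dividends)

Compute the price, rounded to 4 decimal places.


Answer: Price = 2.5212

Derivation:
d1 = (ln(S/K) + (r - q + 0.5*sigma^2) * T) / (sigma * sqrt(T)) = 0.55442623
d2 = d1 - sigma * sqrt(T) = 0.06452828
exp(-rT) = 0.94885432; exp(-qT) = 1.00000000
C = S_0 * exp(-qT) * N(d1) - K * exp(-rT) * N(d2)
N(d1) = 0.71035641; N(d2) = 0.52572520
C = 9.7500 * 1.00000000 * 0.71035641 - 8.8300 * 0.94885432 * 0.52572520 = 2.5212


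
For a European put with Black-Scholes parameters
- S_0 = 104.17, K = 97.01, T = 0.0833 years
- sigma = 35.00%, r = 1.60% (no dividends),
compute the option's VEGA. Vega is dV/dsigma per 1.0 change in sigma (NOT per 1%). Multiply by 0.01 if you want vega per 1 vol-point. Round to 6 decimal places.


d1 = 0.7686403294; d2 = 0.6676242416
phi(d1) = 0.2969051620; exp(-qT) = 1.0000000000; exp(-rT) = 0.9986680878
Vega = S * exp(-qT) * phi(d1) * sqrt(T) = 104.1700 * 1.0000000000 * 0.2969051620 * 0.2886173938 = 8.926535

Answer: Vega = 8.926535


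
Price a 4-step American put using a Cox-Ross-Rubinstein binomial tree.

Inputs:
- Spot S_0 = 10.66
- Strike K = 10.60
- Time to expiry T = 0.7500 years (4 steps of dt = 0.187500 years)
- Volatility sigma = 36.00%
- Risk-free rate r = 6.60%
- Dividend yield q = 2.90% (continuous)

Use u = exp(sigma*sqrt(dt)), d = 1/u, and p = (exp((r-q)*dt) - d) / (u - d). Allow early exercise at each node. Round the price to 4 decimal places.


Answer: Price = V(0,0) = 1.0956

Derivation:
dt = T/N = 0.187500
u = exp(sigma*sqrt(dt)) = 1.168691; d = 1/u = 0.855658
p = (exp((r-q)*dt) - d) / (u - d) = 0.483347
Discount per step: exp(-r*dt) = 0.987701
Stock lattice S(k, i) with i counting down-moves:
  k=0: S(0,0) = 10.6600
  k=1: S(1,0) = 12.4582; S(1,1) = 9.1213
  k=2: S(2,0) = 14.5598; S(2,1) = 10.6600; S(2,2) = 7.8047
  k=3: S(3,0) = 17.0160; S(3,1) = 12.4582; S(3,2) = 9.1213; S(3,3) = 6.6782
  k=4: S(4,0) = 19.8864; S(4,1) = 14.5598; S(4,2) = 10.6600; S(4,3) = 7.8047; S(4,4) = 5.7142
Terminal payoffs V(N, i) = max(K - S_T, 0):
  V(4,0) = 0.000000; V(4,1) = 0.000000; V(4,2) = 0.000000; V(4,3) = 2.795275; V(4,4) = 4.885767
Backward induction: V(k, i) = exp(-r*dt) * [p * V(k+1, i) + (1-p) * V(k+1, i+1)]; then take max(V_cont, immediate exercise) for American.
  V(3,0) = exp(-r*dt) * [p*0.000000 + (1-p)*0.000000] = 0.000000; exercise = 0.000000; V(3,0) = max -> 0.000000
  V(3,1) = exp(-r*dt) * [p*0.000000 + (1-p)*0.000000] = 0.000000; exercise = 0.000000; V(3,1) = max -> 0.000000
  V(3,2) = exp(-r*dt) * [p*0.000000 + (1-p)*2.795275] = 1.426426; exercise = 1.478686; V(3,2) = max -> 1.478686
  V(3,3) = exp(-r*dt) * [p*2.795275 + (1-p)*4.885767] = 3.827673; exercise = 3.921825; V(3,3) = max -> 3.921825
  V(2,0) = exp(-r*dt) * [p*0.000000 + (1-p)*0.000000] = 0.000000; exercise = 0.000000; V(2,0) = max -> 0.000000
  V(2,1) = exp(-r*dt) * [p*0.000000 + (1-p)*1.478686] = 0.754572; exercise = 0.000000; V(2,1) = max -> 0.754572
  V(2,2) = exp(-r*dt) * [p*1.478686 + (1-p)*3.921825] = 2.707232; exercise = 2.795275; V(2,2) = max -> 2.795275
  V(1,0) = exp(-r*dt) * [p*0.000000 + (1-p)*0.754572] = 0.385057; exercise = 0.000000; V(1,0) = max -> 0.385057
  V(1,1) = exp(-r*dt) * [p*0.754572 + (1-p)*2.795275] = 1.786661; exercise = 1.478686; V(1,1) = max -> 1.786661
  V(0,0) = exp(-r*dt) * [p*0.385057 + (1-p)*1.786661] = 1.095558; exercise = 0.000000; V(0,0) = max -> 1.095558


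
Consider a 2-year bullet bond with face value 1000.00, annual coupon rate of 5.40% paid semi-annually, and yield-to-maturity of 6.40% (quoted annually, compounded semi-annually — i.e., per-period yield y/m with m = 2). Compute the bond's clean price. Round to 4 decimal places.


Coupon per period c = face * coupon_rate / m = 27.000000
Periods per year m = 2; per-period yield y/m = 0.032000
Number of cashflows N = 4
Cashflows (t years, CF_t, discount factor 1/(1+y/m)^(m*t), PV):
  t = 0.5000: CF_t = 27.000000, DF = 0.968992, PV = 26.162791
  t = 1.0000: CF_t = 27.000000, DF = 0.938946, PV = 25.351541
  t = 1.5000: CF_t = 27.000000, DF = 0.909831, PV = 24.565447
  t = 2.0000: CF_t = 1027.000000, DF = 0.881620, PV = 905.423275
Price P = sum_t PV_t = 981.503054

Answer: Price = 981.5031


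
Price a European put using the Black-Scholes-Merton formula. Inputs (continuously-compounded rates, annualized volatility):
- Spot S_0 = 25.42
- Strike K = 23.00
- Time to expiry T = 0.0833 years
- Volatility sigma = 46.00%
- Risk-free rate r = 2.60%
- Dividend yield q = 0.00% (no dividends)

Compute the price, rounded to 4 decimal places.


Answer: Price = 0.4059

Derivation:
d1 = (ln(S/K) + (r - q + 0.5*sigma^2) * T) / (sigma * sqrt(T)) = 0.83622811
d2 = d1 - sigma * sqrt(T) = 0.70346411
exp(-rT) = 0.99783654; exp(-qT) = 1.00000000
P = K * exp(-rT) * N(-d2) - S_0 * exp(-qT) * N(-d1)
N(-d1) = 0.20151329; N(-d2) = 0.24088328
P = 23.0000 * 0.99783654 * 0.24088328 - 25.4200 * 1.00000000 * 0.20151329 = 0.4059


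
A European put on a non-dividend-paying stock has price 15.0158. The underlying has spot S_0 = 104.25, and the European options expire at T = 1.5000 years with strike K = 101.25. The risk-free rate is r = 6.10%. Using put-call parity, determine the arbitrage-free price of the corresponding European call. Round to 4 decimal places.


Answer: Call price = 26.8690

Derivation:
Put-call parity: C - P = S_0 * exp(-qT) - K * exp(-rT).
S_0 * exp(-qT) = 104.2500 * 1.00000000 = 104.25000000
K * exp(-rT) = 101.2500 * 0.91256132 = 92.39683326
C = P + S*exp(-qT) - K*exp(-rT)
C = 15.0158 + 104.25000000 - 92.39683326 = 26.8690


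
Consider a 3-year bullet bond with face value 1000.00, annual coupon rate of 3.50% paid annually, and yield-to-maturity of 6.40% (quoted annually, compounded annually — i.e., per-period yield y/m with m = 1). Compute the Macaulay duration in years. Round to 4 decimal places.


Answer: Macaulay duration = 2.8952 years

Derivation:
Coupon per period c = face * coupon_rate / m = 35.000000
Periods per year m = 1; per-period yield y/m = 0.064000
Number of cashflows N = 3
Cashflows (t years, CF_t, discount factor 1/(1+y/m)^(m*t), PV):
  t = 1.0000: CF_t = 35.000000, DF = 0.939850, PV = 32.894737
  t = 2.0000: CF_t = 35.000000, DF = 0.883317, PV = 30.916106
  t = 3.0000: CF_t = 1035.000000, DF = 0.830185, PV = 859.241938
Price P = sum_t PV_t = 923.052781
Macaulay numerator sum_t t * PV_t:
  t * PV_t at t = 1.0000: 32.894737
  t * PV_t at t = 2.0000: 61.832212
  t * PV_t at t = 3.0000: 2577.725814
Macaulay duration D = (sum_t t * PV_t) / P = 2672.452763 / 923.052781 = 2.895233


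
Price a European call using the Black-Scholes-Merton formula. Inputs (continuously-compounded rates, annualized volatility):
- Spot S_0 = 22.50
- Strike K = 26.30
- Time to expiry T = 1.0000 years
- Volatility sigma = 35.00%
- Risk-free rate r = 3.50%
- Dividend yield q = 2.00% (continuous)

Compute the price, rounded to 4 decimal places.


Answer: Price = 1.8863

Derivation:
d1 = (ln(S/K) + (r - q + 0.5*sigma^2) * T) / (sigma * sqrt(T)) = -0.22801037
d2 = d1 - sigma * sqrt(T) = -0.57801037
exp(-rT) = 0.96560542; exp(-qT) = 0.98019867
C = S_0 * exp(-qT) * N(d1) - K * exp(-rT) * N(d2)
N(d1) = 0.40981909; N(d2) = 0.28162856
C = 22.5000 * 0.98019867 * 0.40981909 - 26.3000 * 0.96560542 * 0.28162856 = 1.8863


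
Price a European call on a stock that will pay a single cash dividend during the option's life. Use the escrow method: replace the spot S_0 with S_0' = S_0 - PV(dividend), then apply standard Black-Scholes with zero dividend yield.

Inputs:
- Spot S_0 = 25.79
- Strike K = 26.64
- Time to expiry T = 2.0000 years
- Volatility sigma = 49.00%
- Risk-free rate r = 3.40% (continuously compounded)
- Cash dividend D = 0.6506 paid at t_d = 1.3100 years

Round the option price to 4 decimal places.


Answer: Price = 6.9235

Derivation:
PV(D) = D * exp(-r * t_d) = 0.6506 * 0.95643734 = 0.62225813
S_0' = S_0 - PV(D) = 25.7900 - 0.62225813 = 25.16774187
d1 = (ln(S_0'/K) + (r + sigma^2/2)*T) / (sigma*sqrt(T)) = 0.36257152
d2 = d1 - sigma*sqrt(T) = -0.33039313
exp(-rT) = 0.93426047
N(d1) = 0.64153751; N(d2) = 0.37055147
C = S_0' * N(d1) - K * exp(-rT) * N(d2) = 25.16774187 * 0.64153751 - 26.6400 * 0.93426047 * 0.37055147 = 6.9235


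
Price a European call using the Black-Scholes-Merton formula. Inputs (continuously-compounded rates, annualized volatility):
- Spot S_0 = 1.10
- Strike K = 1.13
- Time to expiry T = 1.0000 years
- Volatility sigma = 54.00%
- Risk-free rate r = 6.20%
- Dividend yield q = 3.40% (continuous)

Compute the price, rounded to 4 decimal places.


Answer: Price = 0.2268

Derivation:
d1 = (ln(S/K) + (r - q + 0.5*sigma^2) * T) / (sigma * sqrt(T)) = 0.27202324
d2 = d1 - sigma * sqrt(T) = -0.26797676
exp(-rT) = 0.93988289; exp(-qT) = 0.96657150
C = S_0 * exp(-qT) * N(d1) - K * exp(-rT) * N(d2)
N(d1) = 0.60719792; N(d2) = 0.39435860
C = 1.1000 * 0.96657150 * 0.60719792 - 1.1300 * 0.93988289 * 0.39435860 = 0.2268


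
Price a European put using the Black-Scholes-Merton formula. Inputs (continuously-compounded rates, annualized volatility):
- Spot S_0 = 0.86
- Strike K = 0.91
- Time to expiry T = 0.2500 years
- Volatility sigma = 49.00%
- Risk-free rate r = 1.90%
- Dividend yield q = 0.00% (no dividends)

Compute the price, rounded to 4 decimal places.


Answer: Price = 0.1108

Derivation:
d1 = (ln(S/K) + (r - q + 0.5*sigma^2) * T) / (sigma * sqrt(T)) = -0.08877433
d2 = d1 - sigma * sqrt(T) = -0.33377433
exp(-rT) = 0.99526126; exp(-qT) = 1.00000000
P = K * exp(-rT) * N(-d2) - S_0 * exp(-qT) * N(-d1)
N(-d1) = 0.53536937; N(-d2) = 0.63072507
P = 0.9100 * 0.99526126 * 0.63072507 - 0.8600 * 1.00000000 * 0.53536937 = 0.1108


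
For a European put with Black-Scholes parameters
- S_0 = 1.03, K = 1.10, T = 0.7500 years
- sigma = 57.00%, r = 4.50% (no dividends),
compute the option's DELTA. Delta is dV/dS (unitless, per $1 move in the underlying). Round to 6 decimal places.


d1 = 0.1819891560; d2 = -0.3116453241
phi(d1) = 0.3923901868; exp(-qT) = 1.0000000000; exp(-rT) = 0.9668131777
N(-d1) = 0.4277956180
Delta = -exp(-qT) * N(-d1) = -1.0000000000 * 0.4277956180 = -0.427796

Answer: Delta = -0.427796


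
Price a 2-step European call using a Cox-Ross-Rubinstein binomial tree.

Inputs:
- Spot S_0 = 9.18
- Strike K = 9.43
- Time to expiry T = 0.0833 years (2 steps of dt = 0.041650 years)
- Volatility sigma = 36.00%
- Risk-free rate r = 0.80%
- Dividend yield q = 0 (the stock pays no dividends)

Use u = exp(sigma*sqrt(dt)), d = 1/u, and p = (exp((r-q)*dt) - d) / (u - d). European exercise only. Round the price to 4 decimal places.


dt = T/N = 0.041650
u = exp(sigma*sqrt(dt)) = 1.076236; d = 1/u = 0.929164
p = (exp((r-q)*dt) - d) / (u - d) = 0.483907
Discount per step: exp(-r*dt) = 0.999667
Stock lattice S(k, i) with i counting down-moves:
  k=0: S(0,0) = 9.1800
  k=1: S(1,0) = 9.8798; S(1,1) = 8.5297
  k=2: S(2,0) = 10.6331; S(2,1) = 9.1800; S(2,2) = 7.9255
Terminal payoffs V(N, i) = max(S_T - K, 0):
  V(2,0) = 1.203051; V(2,1) = 0.000000; V(2,2) = 0.000000
Backward induction: V(k, i) = exp(-r*dt) * [p * V(k+1, i) + (1-p) * V(k+1, i+1)].
  V(1,0) = exp(-r*dt) * [p*1.203051 + (1-p)*0.000000] = 0.581971
  V(1,1) = exp(-r*dt) * [p*0.000000 + (1-p)*0.000000] = 0.000000
  V(0,0) = exp(-r*dt) * [p*0.581971 + (1-p)*0.000000] = 0.281526

Answer: Price = V(0,0) = 0.2815


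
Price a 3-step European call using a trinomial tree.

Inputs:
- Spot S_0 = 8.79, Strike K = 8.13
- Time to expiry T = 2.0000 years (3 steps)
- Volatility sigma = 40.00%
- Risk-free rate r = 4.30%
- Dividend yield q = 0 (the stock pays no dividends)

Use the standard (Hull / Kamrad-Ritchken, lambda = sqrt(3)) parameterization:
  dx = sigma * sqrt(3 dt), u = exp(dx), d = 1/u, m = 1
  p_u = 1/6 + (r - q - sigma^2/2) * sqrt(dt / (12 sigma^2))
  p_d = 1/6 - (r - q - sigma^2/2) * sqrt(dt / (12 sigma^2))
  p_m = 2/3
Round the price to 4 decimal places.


Answer: Price = V(0,0) = 2.4750

Derivation:
dt = T/N = 0.666667; dx = sigma*sqrt(3*dt) = 0.565685
u = exp(dx) = 1.760654; d = 1/u = 0.567971
p_u = 0.144864, p_m = 0.666667, p_d = 0.188469
Discount per step: exp(-r*dt) = 0.971740
Stock lattice S(k, j) with j the centered position index:
  k=0: S(0,+0) = 8.7900
  k=1: S(1,-1) = 4.9925; S(1,+0) = 8.7900; S(1,+1) = 15.4762
  k=2: S(2,-2) = 2.8356; S(2,-1) = 4.9925; S(2,+0) = 8.7900; S(2,+1) = 15.4762; S(2,+2) = 27.2481
  k=3: S(3,-3) = 1.6105; S(3,-2) = 2.8356; S(3,-1) = 4.9925; S(3,+0) = 8.7900; S(3,+1) = 15.4762; S(3,+2) = 27.2481; S(3,+3) = 47.9746
Terminal payoffs V(N, j) = max(S_T - K, 0):
  V(3,-3) = 0.000000; V(3,-2) = 0.000000; V(3,-1) = 0.000000; V(3,+0) = 0.660000; V(3,+1) = 7.346150; V(3,+2) = 19.118148; V(3,+3) = 39.844566
Backward induction: V(k, j) = exp(-r*dt) * [p_u * V(k+1, j+1) + p_m * V(k+1, j) + p_d * V(k+1, j-1)]
  V(2,-2) = exp(-r*dt) * [p_u*0.000000 + p_m*0.000000 + p_d*0.000000] = 0.000000
  V(2,-1) = exp(-r*dt) * [p_u*0.660000 + p_m*0.000000 + p_d*0.000000] = 0.092908
  V(2,+0) = exp(-r*dt) * [p_u*7.346150 + p_m*0.660000 + p_d*0.000000] = 1.461686
  V(2,+1) = exp(-r*dt) * [p_u*19.118148 + p_m*7.346150 + p_d*0.660000] = 7.571177
  V(2,+2) = exp(-r*dt) * [p_u*39.844566 + p_m*19.118148 + p_d*7.346150] = 19.339582
  V(1,-1) = exp(-r*dt) * [p_u*1.461686 + p_m*0.092908 + p_d*0.000000] = 0.265951
  V(1,+0) = exp(-r*dt) * [p_u*7.571177 + p_m*1.461686 + p_d*0.092908] = 2.029733
  V(1,+1) = exp(-r*dt) * [p_u*19.339582 + p_m*7.571177 + p_d*1.461686] = 7.894950
  V(0,+0) = exp(-r*dt) * [p_u*7.894950 + p_m*2.029733 + p_d*0.265951] = 2.474998


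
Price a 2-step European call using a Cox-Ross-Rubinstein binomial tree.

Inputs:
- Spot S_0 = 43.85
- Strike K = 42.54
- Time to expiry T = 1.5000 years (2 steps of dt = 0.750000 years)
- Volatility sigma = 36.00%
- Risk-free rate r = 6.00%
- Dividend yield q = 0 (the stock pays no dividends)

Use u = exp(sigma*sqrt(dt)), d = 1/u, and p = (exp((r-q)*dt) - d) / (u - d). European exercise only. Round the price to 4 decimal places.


Answer: Price = V(0,0) = 9.4022

Derivation:
dt = T/N = 0.750000
u = exp(sigma*sqrt(dt)) = 1.365839; d = 1/u = 0.732151
p = (exp((r-q)*dt) - d) / (u - d) = 0.495318
Discount per step: exp(-r*dt) = 0.955997
Stock lattice S(k, i) with i counting down-moves:
  k=0: S(0,0) = 43.8500
  k=1: S(1,0) = 59.8921; S(1,1) = 32.1048
  k=2: S(2,0) = 81.8029; S(2,1) = 43.8500; S(2,2) = 23.5055
Terminal payoffs V(N, i) = max(S_T - K, 0):
  V(2,0) = 39.262926; V(2,1) = 1.310000; V(2,2) = 0.000000
Backward induction: V(k, i) = exp(-r*dt) * [p * V(k+1, i) + (1-p) * V(k+1, i+1)].
  V(1,0) = exp(-r*dt) * [p*39.262926 + (1-p)*1.310000] = 19.223922
  V(1,1) = exp(-r*dt) * [p*1.310000 + (1-p)*0.000000] = 0.620315
  V(0,0) = exp(-r*dt) * [p*19.223922 + (1-p)*0.620315] = 9.402247


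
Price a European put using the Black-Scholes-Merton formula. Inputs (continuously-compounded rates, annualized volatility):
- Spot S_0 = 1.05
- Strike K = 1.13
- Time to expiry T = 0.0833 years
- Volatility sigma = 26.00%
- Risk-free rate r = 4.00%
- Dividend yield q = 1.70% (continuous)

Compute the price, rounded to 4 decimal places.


d1 = (ln(S/K) + (r - q + 0.5*sigma^2) * T) / (sigma * sqrt(T)) = -0.91545243
d2 = d1 - sigma * sqrt(T) = -0.99049295
exp(-rT) = 0.99667354; exp(-qT) = 0.99858490
P = K * exp(-rT) * N(-d2) - S_0 * exp(-qT) * N(-d1)
N(-d1) = 0.82002292; N(-d2) = 0.83903338
P = 1.1300 * 0.99667354 * 0.83903338 - 1.0500 * 0.99858490 * 0.82002292 = 0.0851

Answer: Price = 0.0851


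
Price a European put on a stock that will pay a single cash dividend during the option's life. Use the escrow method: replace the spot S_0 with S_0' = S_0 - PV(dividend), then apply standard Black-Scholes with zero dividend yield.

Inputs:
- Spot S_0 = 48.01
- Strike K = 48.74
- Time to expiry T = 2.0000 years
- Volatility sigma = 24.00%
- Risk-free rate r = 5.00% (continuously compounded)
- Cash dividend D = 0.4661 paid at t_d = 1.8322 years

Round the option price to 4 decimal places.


PV(D) = D * exp(-r * t_d) = 0.4661 * 0.91246094 = 0.42529804
S_0' = S_0 - PV(D) = 48.0100 - 0.42529804 = 47.58470196
d1 = (ln(S_0'/K) + (r + sigma^2/2)*T) / (sigma*sqrt(T)) = 0.39365599
d2 = d1 - sigma*sqrt(T) = 0.05424474
exp(-rT) = 0.90483742
N(-d1) = 0.34691752; N(-d2) = 0.47837009
P = K * exp(-rT) * N(-d2) - S_0' * N(-d1) = 48.7400 * 0.90483742 * 0.47837009 - 47.58470196 * 0.34691752 = 4.5890

Answer: Price = 4.5890


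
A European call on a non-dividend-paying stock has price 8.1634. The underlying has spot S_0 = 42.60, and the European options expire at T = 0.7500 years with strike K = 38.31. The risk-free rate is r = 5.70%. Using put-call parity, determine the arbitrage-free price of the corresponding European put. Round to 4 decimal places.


Answer: Put price = 2.2702

Derivation:
Put-call parity: C - P = S_0 * exp(-qT) - K * exp(-rT).
S_0 * exp(-qT) = 42.6000 * 1.00000000 = 42.60000000
K * exp(-rT) = 38.3100 * 0.95815090 = 36.70676090
P = C - S*exp(-qT) + K*exp(-rT)
P = 8.1634 - 42.60000000 + 36.70676090 = 2.2702


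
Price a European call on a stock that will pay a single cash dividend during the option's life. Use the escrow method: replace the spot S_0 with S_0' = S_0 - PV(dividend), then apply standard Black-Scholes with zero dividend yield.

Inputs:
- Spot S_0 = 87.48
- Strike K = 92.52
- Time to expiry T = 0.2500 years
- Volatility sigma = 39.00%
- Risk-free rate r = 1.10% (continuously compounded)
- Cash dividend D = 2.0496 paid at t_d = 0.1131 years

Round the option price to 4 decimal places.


Answer: Price = 4.0129

Derivation:
PV(D) = D * exp(-r * t_d) = 2.0496 * 0.99875667 = 2.04705168
S_0' = S_0 - PV(D) = 87.4800 - 2.04705168 = 85.43294832
d1 = (ln(S_0'/K) + (r + sigma^2/2)*T) / (sigma*sqrt(T)) = -0.29707948
d2 = d1 - sigma*sqrt(T) = -0.49207948
exp(-rT) = 0.99725378
N(d1) = 0.38320291; N(d2) = 0.31133158
C = S_0' * N(d1) - K * exp(-rT) * N(d2) = 85.43294832 * 0.38320291 - 92.5200 * 0.99725378 * 0.31133158 = 4.0129


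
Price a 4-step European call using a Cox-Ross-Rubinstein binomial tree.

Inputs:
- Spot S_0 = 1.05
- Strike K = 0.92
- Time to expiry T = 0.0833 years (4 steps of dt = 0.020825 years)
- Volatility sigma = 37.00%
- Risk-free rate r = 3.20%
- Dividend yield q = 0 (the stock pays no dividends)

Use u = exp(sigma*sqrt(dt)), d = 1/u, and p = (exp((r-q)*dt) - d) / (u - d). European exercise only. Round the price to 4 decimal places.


dt = T/N = 0.020825
u = exp(sigma*sqrt(dt)) = 1.054845; d = 1/u = 0.948006
p = (exp((r-q)*dt) - d) / (u - d) = 0.492894
Discount per step: exp(-r*dt) = 0.999334
Stock lattice S(k, i) with i counting down-moves:
  k=0: S(0,0) = 1.0500
  k=1: S(1,0) = 1.1076; S(1,1) = 0.9954
  k=2: S(2,0) = 1.1683; S(2,1) = 1.0500; S(2,2) = 0.9437
  k=3: S(3,0) = 1.2324; S(3,1) = 1.1076; S(3,2) = 0.9954; S(3,3) = 0.8946
  k=4: S(4,0) = 1.3000; S(4,1) = 1.1683; S(4,2) = 1.0500; S(4,3) = 0.9437; S(4,4) = 0.8481
Terminal payoffs V(N, i) = max(S_T - K, 0):
  V(4,0) = 0.380004; V(4,1) = 0.248334; V(4,2) = 0.130000; V(4,3) = 0.023652; V(4,4) = 0.000000
Backward induction: V(k, i) = exp(-r*dt) * [p * V(k+1, i) + (1-p) * V(k+1, i+1)].
  V(3,0) = exp(-r*dt) * [p*0.380004 + (1-p)*0.248334] = 0.313024
  V(3,1) = exp(-r*dt) * [p*0.248334 + (1-p)*0.130000] = 0.188201
  V(3,2) = exp(-r*dt) * [p*0.130000 + (1-p)*0.023652] = 0.076019
  V(3,3) = exp(-r*dt) * [p*0.023652 + (1-p)*0.000000] = 0.011650
  V(2,0) = exp(-r*dt) * [p*0.313024 + (1-p)*0.188201] = 0.249559
  V(2,1) = exp(-r*dt) * [p*0.188201 + (1-p)*0.076019] = 0.131225
  V(2,2) = exp(-r*dt) * [p*0.076019 + (1-p)*0.011650] = 0.043348
  V(1,0) = exp(-r*dt) * [p*0.249559 + (1-p)*0.131225] = 0.189425
  V(1,1) = exp(-r*dt) * [p*0.131225 + (1-p)*0.043348] = 0.086605
  V(0,0) = exp(-r*dt) * [p*0.189425 + (1-p)*0.086605] = 0.137193

Answer: Price = V(0,0) = 0.1372


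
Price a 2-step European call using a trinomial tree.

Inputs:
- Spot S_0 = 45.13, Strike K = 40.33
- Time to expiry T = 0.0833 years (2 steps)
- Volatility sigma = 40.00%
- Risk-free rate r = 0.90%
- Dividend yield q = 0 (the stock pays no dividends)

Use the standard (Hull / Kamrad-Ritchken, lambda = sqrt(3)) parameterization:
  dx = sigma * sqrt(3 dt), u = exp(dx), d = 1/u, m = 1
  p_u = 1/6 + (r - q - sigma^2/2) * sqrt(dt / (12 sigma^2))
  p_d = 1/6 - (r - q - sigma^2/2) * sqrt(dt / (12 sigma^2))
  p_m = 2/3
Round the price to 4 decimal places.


Answer: Price = V(0,0) = 5.2993

Derivation:
dt = T/N = 0.041650; dx = sigma*sqrt(3*dt) = 0.141393
u = exp(dx) = 1.151877; d = 1/u = 0.868148
p_u = 0.156209, p_m = 0.666667, p_d = 0.177124
Discount per step: exp(-r*dt) = 0.999625
Stock lattice S(k, j) with j the centered position index:
  k=0: S(0,+0) = 45.1300
  k=1: S(1,-1) = 39.1795; S(1,+0) = 45.1300; S(1,+1) = 51.9842
  k=2: S(2,-2) = 34.0136; S(2,-1) = 39.1795; S(2,+0) = 45.1300; S(2,+1) = 51.9842; S(2,+2) = 59.8794
Terminal payoffs V(N, j) = max(S_T - K, 0):
  V(2,-2) = 0.000000; V(2,-1) = 0.000000; V(2,+0) = 4.800000; V(2,+1) = 11.654224; V(2,+2) = 19.549449
Backward induction: V(k, j) = exp(-r*dt) * [p_u * V(k+1, j+1) + p_m * V(k+1, j) + p_d * V(k+1, j-1)]
  V(1,-1) = exp(-r*dt) * [p_u*4.800000 + p_m*0.000000 + p_d*0.000000] = 0.749524
  V(1,+0) = exp(-r*dt) * [p_u*11.654224 + p_m*4.800000 + p_d*0.000000] = 5.018619
  V(1,+1) = exp(-r*dt) * [p_u*19.549449 + p_m*11.654224 + p_d*4.800000] = 11.669111
  V(0,+0) = exp(-r*dt) * [p_u*11.669111 + p_m*5.018619 + p_d*0.749524] = 5.299343


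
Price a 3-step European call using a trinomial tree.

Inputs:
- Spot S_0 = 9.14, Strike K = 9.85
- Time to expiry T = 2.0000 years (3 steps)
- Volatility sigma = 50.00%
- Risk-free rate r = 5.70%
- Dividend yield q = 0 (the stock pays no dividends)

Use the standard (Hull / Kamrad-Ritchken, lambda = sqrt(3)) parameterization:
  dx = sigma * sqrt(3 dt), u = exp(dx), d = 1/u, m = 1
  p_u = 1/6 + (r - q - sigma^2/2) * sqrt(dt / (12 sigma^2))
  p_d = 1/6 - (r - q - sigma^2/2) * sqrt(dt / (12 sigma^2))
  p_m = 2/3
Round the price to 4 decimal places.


Answer: Price = V(0,0) = 2.5166

Derivation:
dt = T/N = 0.666667; dx = sigma*sqrt(3*dt) = 0.707107
u = exp(dx) = 2.028115; d = 1/u = 0.493069
p_u = 0.134611, p_m = 0.666667, p_d = 0.198722
Discount per step: exp(-r*dt) = 0.962713
Stock lattice S(k, j) with j the centered position index:
  k=0: S(0,+0) = 9.1400
  k=1: S(1,-1) = 4.5066; S(1,+0) = 9.1400; S(1,+1) = 18.5370
  k=2: S(2,-2) = 2.2221; S(2,-1) = 4.5066; S(2,+0) = 9.1400; S(2,+1) = 18.5370; S(2,+2) = 37.5951
  k=3: S(3,-3) = 1.0956; S(3,-2) = 2.2221; S(3,-1) = 4.5066; S(3,+0) = 9.1400; S(3,+1) = 18.5370; S(3,+2) = 37.5951; S(3,+3) = 76.2472
Terminal payoffs V(N, j) = max(S_T - K, 0):
  V(3,-3) = 0.000000; V(3,-2) = 0.000000; V(3,-1) = 0.000000; V(3,+0) = 0.000000; V(3,+1) = 8.686971; V(3,+2) = 27.745108; V(3,+3) = 66.397203
Backward induction: V(k, j) = exp(-r*dt) * [p_u * V(k+1, j+1) + p_m * V(k+1, j) + p_d * V(k+1, j-1)]
  V(2,-2) = exp(-r*dt) * [p_u*0.000000 + p_m*0.000000 + p_d*0.000000] = 0.000000
  V(2,-1) = exp(-r*dt) * [p_u*0.000000 + p_m*0.000000 + p_d*0.000000] = 0.000000
  V(2,+0) = exp(-r*dt) * [p_u*8.686971 + p_m*0.000000 + p_d*0.000000] = 1.125761
  V(2,+1) = exp(-r*dt) * [p_u*27.745108 + p_m*8.686971 + p_d*0.000000] = 9.170914
  V(2,+2) = exp(-r*dt) * [p_u*66.397203 + p_m*27.745108 + p_d*8.686971] = 28.073515
  V(1,-1) = exp(-r*dt) * [p_u*1.125761 + p_m*0.000000 + p_d*0.000000] = 0.145890
  V(1,+0) = exp(-r*dt) * [p_u*9.170914 + p_m*1.125761 + p_d*0.000000] = 1.910999
  V(1,+1) = exp(-r*dt) * [p_u*28.073515 + p_m*9.170914 + p_d*1.125761] = 9.739444
  V(0,+0) = exp(-r*dt) * [p_u*9.739444 + p_m*1.910999 + p_d*0.145890] = 2.516560


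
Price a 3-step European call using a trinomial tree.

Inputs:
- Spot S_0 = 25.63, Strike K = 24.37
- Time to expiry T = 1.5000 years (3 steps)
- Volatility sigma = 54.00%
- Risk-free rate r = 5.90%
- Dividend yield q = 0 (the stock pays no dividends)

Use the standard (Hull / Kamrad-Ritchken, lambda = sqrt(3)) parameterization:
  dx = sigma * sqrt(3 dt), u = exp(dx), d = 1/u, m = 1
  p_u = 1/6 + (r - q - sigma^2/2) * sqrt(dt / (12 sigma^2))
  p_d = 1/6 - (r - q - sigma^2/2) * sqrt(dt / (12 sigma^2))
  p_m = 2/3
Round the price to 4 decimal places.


dt = T/N = 0.500000; dx = sigma*sqrt(3*dt) = 0.661362
u = exp(dx) = 1.937430; d = 1/u = 0.516148
p_u = 0.133856, p_m = 0.666667, p_d = 0.199478
Discount per step: exp(-r*dt) = 0.970931
Stock lattice S(k, j) with j the centered position index:
  k=0: S(0,+0) = 25.6300
  k=1: S(1,-1) = 13.2289; S(1,+0) = 25.6300; S(1,+1) = 49.6563
  k=2: S(2,-2) = 6.8280; S(2,-1) = 13.2289; S(2,+0) = 25.6300; S(2,+1) = 49.6563; S(2,+2) = 96.2056
  k=3: S(3,-3) = 3.5243; S(3,-2) = 6.8280; S(3,-1) = 13.2289; S(3,+0) = 25.6300; S(3,+1) = 49.6563; S(3,+2) = 96.2056; S(3,+3) = 186.3917
Terminal payoffs V(N, j) = max(S_T - K, 0):
  V(3,-3) = 0.000000; V(3,-2) = 0.000000; V(3,-1) = 0.000000; V(3,+0) = 1.260000; V(3,+1) = 25.286325; V(3,+2) = 71.835642; V(3,+3) = 162.021674
Backward induction: V(k, j) = exp(-r*dt) * [p_u * V(k+1, j+1) + p_m * V(k+1, j) + p_d * V(k+1, j-1)]
  V(2,-2) = exp(-r*dt) * [p_u*0.000000 + p_m*0.000000 + p_d*0.000000] = 0.000000
  V(2,-1) = exp(-r*dt) * [p_u*1.260000 + p_m*0.000000 + p_d*0.000000] = 0.163755
  V(2,+0) = exp(-r*dt) * [p_u*25.286325 + p_m*1.260000 + p_d*0.000000] = 4.101907
  V(2,+1) = exp(-r*dt) * [p_u*71.835642 + p_m*25.286325 + p_d*1.260000] = 25.947637
  V(2,+2) = exp(-r*dt) * [p_u*162.021674 + p_m*71.835642 + p_d*25.286325] = 72.452799
  V(1,-1) = exp(-r*dt) * [p_u*4.101907 + p_m*0.163755 + p_d*0.000000] = 0.639099
  V(1,+0) = exp(-r*dt) * [p_u*25.947637 + p_m*4.101907 + p_d*0.163755] = 6.059101
  V(1,+1) = exp(-r*dt) * [p_u*72.452799 + p_m*25.947637 + p_d*4.101907] = 27.006323
  V(0,+0) = exp(-r*dt) * [p_u*27.006323 + p_m*6.059101 + p_d*0.639099] = 7.555623

Answer: Price = V(0,0) = 7.5556


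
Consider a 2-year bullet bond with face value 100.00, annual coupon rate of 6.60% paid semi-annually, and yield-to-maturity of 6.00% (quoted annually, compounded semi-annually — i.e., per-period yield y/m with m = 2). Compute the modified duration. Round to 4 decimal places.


Answer: Modified duration = 1.8512

Derivation:
Coupon per period c = face * coupon_rate / m = 3.300000
Periods per year m = 2; per-period yield y/m = 0.030000
Number of cashflows N = 4
Cashflows (t years, CF_t, discount factor 1/(1+y/m)^(m*t), PV):
  t = 0.5000: CF_t = 3.300000, DF = 0.970874, PV = 3.203883
  t = 1.0000: CF_t = 3.300000, DF = 0.942596, PV = 3.110567
  t = 1.5000: CF_t = 3.300000, DF = 0.915142, PV = 3.019967
  t = 2.0000: CF_t = 103.300000, DF = 0.888487, PV = 91.780712
Price P = sum_t PV_t = 101.115130
First compute Macaulay numerator sum_t t * PV_t:
  t * PV_t at t = 0.5000: 1.601942
  t * PV_t at t = 1.0000: 3.110567
  t * PV_t at t = 1.5000: 4.529951
  t * PV_t at t = 2.0000: 183.561424
Macaulay duration D = 192.803884 / 101.115130 = 1.906776
Modified duration = D / (1 + y/m) = 1.906776 / (1 + 0.030000) = 1.851239


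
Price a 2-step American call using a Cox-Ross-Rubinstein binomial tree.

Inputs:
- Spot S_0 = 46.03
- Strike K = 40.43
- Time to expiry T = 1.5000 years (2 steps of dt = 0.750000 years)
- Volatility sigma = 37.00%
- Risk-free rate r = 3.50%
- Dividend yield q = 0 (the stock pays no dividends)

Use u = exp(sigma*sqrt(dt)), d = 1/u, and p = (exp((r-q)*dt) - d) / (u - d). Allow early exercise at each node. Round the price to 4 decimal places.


dt = T/N = 0.750000
u = exp(sigma*sqrt(dt)) = 1.377719; d = 1/u = 0.725837
p = (exp((r-q)*dt) - d) / (u - d) = 0.461372
Discount per step: exp(-r*dt) = 0.974092
Stock lattice S(k, i) with i counting down-moves:
  k=0: S(0,0) = 46.0300
  k=1: S(1,0) = 63.4164; S(1,1) = 33.4103
  k=2: S(2,0) = 87.3700; S(2,1) = 46.0300; S(2,2) = 24.2504
Terminal payoffs V(N, i) = max(S_T - K, 0):
  V(2,0) = 46.940016; V(2,1) = 5.600000; V(2,2) = 0.000000
Backward induction: V(k, i) = exp(-r*dt) * [p * V(k+1, i) + (1-p) * V(k+1, i+1)]; then take max(V_cont, immediate exercise) for American.
  V(1,0) = exp(-r*dt) * [p*46.940016 + (1-p)*5.600000] = 24.033895; exercise = 22.986416; V(1,0) = max -> 24.033895
  V(1,1) = exp(-r*dt) * [p*5.600000 + (1-p)*0.000000] = 2.516746; exercise = 0.000000; V(1,1) = max -> 2.516746
  V(0,0) = exp(-r*dt) * [p*24.033895 + (1-p)*2.516746] = 12.121753; exercise = 5.600000; V(0,0) = max -> 12.121753

Answer: Price = V(0,0) = 12.1218
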